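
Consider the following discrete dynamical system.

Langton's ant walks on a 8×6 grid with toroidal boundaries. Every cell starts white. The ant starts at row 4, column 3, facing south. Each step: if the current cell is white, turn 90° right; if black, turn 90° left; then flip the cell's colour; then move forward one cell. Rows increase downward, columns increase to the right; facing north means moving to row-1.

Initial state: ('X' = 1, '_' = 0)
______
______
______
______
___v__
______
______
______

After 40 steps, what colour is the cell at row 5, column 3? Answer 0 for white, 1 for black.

t=0: ______
______
______
______
___v__
______
______
______
t=1: ______
______
______
______
__<X__
______
______
______
t=2: ______
______
______
__^___
__XX__
______
______
______
t=3: ______
______
______
__X>__
__XX__
______
______
______
t=4: ______
______
______
__XX__
__Xv__
______
______
______
t=5: ______
______
______
__XX__
__X_>_
______
______
______
t=6: ______
______
______
__XX__
__X_X_
____v_
______
______
t=7: ______
______
______
__XX__
__X_X_
___<X_
______
______
t=8: ______
______
______
__XX__
__X^X_
___XX_
______
______
t=9: ______
______
______
__XX__
__XX>_
___XX_
______
______
t=10: ______
______
______
__XX^_
__XX__
___XX_
______
______
t=11: ______
______
______
__XXX>
__XX__
___XX_
______
______
t=12: ______
______
______
__XXXX
__XX_v
___XX_
______
______
t=13: ______
______
______
__XXXX
__XX<X
___XX_
______
______
t=14: ______
______
______
__XX^X
__XXXX
___XX_
______
______
t=15: ______
______
______
__X<_X
__XXXX
___XX_
______
______
t=16: ______
______
______
__X__X
__XvXX
___XX_
______
______
t=17: ______
______
______
__X__X
__X_>X
___XX_
______
______
t=18: ______
______
______
__X_^X
__X__X
___XX_
______
______
t=19: ______
______
______
__X_X>
__X__X
___XX_
______
______
t=20: ______
______
_____^
__X_X_
__X__X
___XX_
______
______
t=21: ______
______
>____X
__X_X_
__X__X
___XX_
______
______
t=22: ______
______
X____X
v_X_X_
__X__X
___XX_
______
______
t=23: ______
______
X____X
X_X_X<
__X__X
___XX_
______
______
t=24: ______
______
X____^
X_X_XX
__X__X
___XX_
______
______
t=25: ______
______
X___<_
X_X_XX
__X__X
___XX_
______
______
t=26: ______
____^_
X___X_
X_X_XX
__X__X
___XX_
______
______
t=27: ______
____X>
X___X_
X_X_XX
__X__X
___XX_
______
______
t=28: ______
____XX
X___Xv
X_X_XX
__X__X
___XX_
______
______
t=29: ______
____XX
X___<X
X_X_XX
__X__X
___XX_
______
______
t=30: ______
____XX
X____X
X_X_vX
__X__X
___XX_
______
______
t=31: ______
____XX
X____X
X_X__>
__X__X
___XX_
______
______
t=32: ______
____XX
X____^
X_X___
__X__X
___XX_
______
______
t=33: ______
____XX
X___<_
X_X___
__X__X
___XX_
______
______
t=34: ______
____^X
X___X_
X_X___
__X__X
___XX_
______
______
t=35: ______
___<_X
X___X_
X_X___
__X__X
___XX_
______
______
t=36: ___^__
___X_X
X___X_
X_X___
__X__X
___XX_
______
______
t=37: ___X>_
___X_X
X___X_
X_X___
__X__X
___XX_
______
______
t=38: ___XX_
___XvX
X___X_
X_X___
__X__X
___XX_
______
______
t=39: ___XX_
___<XX
X___X_
X_X___
__X__X
___XX_
______
______
t=40: ___XX_
____XX
X__vX_
X_X___
__X__X
___XX_
______
______

1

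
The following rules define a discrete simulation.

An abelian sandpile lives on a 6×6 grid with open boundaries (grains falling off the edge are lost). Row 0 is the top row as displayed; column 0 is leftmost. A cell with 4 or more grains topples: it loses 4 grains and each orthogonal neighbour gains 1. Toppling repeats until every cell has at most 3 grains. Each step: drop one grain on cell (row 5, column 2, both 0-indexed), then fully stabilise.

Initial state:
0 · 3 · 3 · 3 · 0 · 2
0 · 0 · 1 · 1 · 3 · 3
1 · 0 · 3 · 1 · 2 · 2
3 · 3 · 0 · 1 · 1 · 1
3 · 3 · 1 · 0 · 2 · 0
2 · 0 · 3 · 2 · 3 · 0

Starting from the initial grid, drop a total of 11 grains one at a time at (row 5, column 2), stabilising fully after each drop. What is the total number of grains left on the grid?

56

gen 0: 0 · 3 · 3 · 3 · 0 · 2
0 · 0 · 1 · 1 · 3 · 3
1 · 0 · 3 · 1 · 2 · 2
3 · 3 · 0 · 1 · 1 · 1
3 · 3 · 1 · 0 · 2 · 0
2 · 0 · 3 · 2 · 3 · 0
gen 1: 0 · 3 · 3 · 3 · 0 · 2
0 · 0 · 1 · 1 · 3 · 3
1 · 0 · 3 · 1 · 2 · 2
3 · 3 · 0 · 1 · 1 · 1
3 · 3 · 2 · 0 · 2 · 0
2 · 1 · 0 · 3 · 3 · 0
gen 2: 0 · 3 · 3 · 3 · 0 · 2
0 · 0 · 1 · 1 · 3 · 3
1 · 0 · 3 · 1 · 2 · 2
3 · 3 · 0 · 1 · 1 · 1
3 · 3 · 2 · 0 · 2 · 0
2 · 1 · 1 · 3 · 3 · 0
gen 3: 0 · 3 · 3 · 3 · 0 · 2
0 · 0 · 1 · 1 · 3 · 3
1 · 0 · 3 · 1 · 2 · 2
3 · 3 · 0 · 1 · 1 · 1
3 · 3 · 2 · 0 · 2 · 0
2 · 1 · 2 · 3 · 3 · 0
gen 4: 0 · 3 · 3 · 3 · 0 · 2
0 · 0 · 1 · 1 · 3 · 3
1 · 0 · 3 · 1 · 2 · 2
3 · 3 · 0 · 1 · 1 · 1
3 · 3 · 2 · 0 · 2 · 0
2 · 1 · 3 · 3 · 3 · 0
gen 5: 0 · 3 · 3 · 3 · 0 · 2
0 · 0 · 1 · 1 · 3 · 3
1 · 0 · 3 · 1 · 2 · 2
3 · 3 · 0 · 1 · 1 · 1
3 · 3 · 3 · 1 · 3 · 0
2 · 2 · 1 · 1 · 0 · 1
gen 6: 0 · 3 · 3 · 3 · 0 · 2
0 · 0 · 1 · 1 · 3 · 3
1 · 0 · 3 · 1 · 2 · 2
3 · 3 · 0 · 1 · 1 · 1
3 · 3 · 3 · 1 · 3 · 0
2 · 2 · 2 · 1 · 0 · 1
gen 7: 0 · 3 · 3 · 3 · 0 · 2
0 · 0 · 1 · 1 · 3 · 3
1 · 0 · 3 · 1 · 2 · 2
3 · 3 · 0 · 1 · 1 · 1
3 · 3 · 3 · 1 · 3 · 0
2 · 2 · 3 · 1 · 0 · 1
gen 8: 0 · 3 · 3 · 3 · 0 · 2
0 · 0 · 1 · 1 · 3 · 3
2 · 1 · 3 · 1 · 2 · 2
1 · 1 · 2 · 1 · 1 · 1
2 · 3 · 1 · 2 · 3 · 0
0 · 1 · 2 · 2 · 0 · 1
gen 9: 0 · 3 · 3 · 3 · 0 · 2
0 · 0 · 1 · 1 · 3 · 3
2 · 1 · 3 · 1 · 2 · 2
1 · 1 · 2 · 1 · 1 · 1
2 · 3 · 1 · 2 · 3 · 0
0 · 1 · 3 · 2 · 0 · 1
gen 10: 0 · 3 · 3 · 3 · 0 · 2
0 · 0 · 1 · 1 · 3 · 3
2 · 1 · 3 · 1 · 2 · 2
1 · 1 · 2 · 1 · 1 · 1
2 · 3 · 2 · 2 · 3 · 0
0 · 2 · 0 · 3 · 0 · 1
gen 11: 0 · 3 · 3 · 3 · 0 · 2
0 · 0 · 1 · 1 · 3 · 3
2 · 1 · 3 · 1 · 2 · 2
1 · 1 · 2 · 1 · 1 · 1
2 · 3 · 2 · 2 · 3 · 0
0 · 2 · 1 · 3 · 0 · 1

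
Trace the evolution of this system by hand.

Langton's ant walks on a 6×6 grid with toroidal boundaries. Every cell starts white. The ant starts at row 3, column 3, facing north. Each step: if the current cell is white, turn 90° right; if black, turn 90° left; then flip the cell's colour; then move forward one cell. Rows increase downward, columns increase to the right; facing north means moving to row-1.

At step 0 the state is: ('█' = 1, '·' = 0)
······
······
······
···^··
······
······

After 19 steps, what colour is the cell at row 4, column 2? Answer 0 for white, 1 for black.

t=0: ······
······
······
···^··
······
······
t=1: ······
······
······
···█>·
······
······
t=2: ······
······
······
···██·
····v·
······
t=3: ······
······
······
···██·
···<█·
······
t=4: ······
······
······
···^█·
···██·
······
t=5: ······
······
······
··<·█·
···██·
······
t=6: ······
······
··^···
··█·█·
···██·
······
t=7: ······
······
··█>··
··█·█·
···██·
······
t=8: ······
······
··██··
··█v█·
···██·
······
t=9: ······
······
··██··
··<██·
···██·
······
t=10: ······
······
··██··
···██·
··v██·
······
t=11: ······
······
··██··
···██·
·<███·
······
t=12: ······
······
··██··
·^·██·
·████·
······
t=13: ······
······
··██··
·█>██·
·████·
······
t=14: ······
······
··██··
·████·
·█v██·
······
t=15: ······
······
··██··
·████·
·█·>█·
······
t=16: ······
······
··██··
·██^█·
·█··█·
······
t=17: ······
······
··██··
·█<·█·
·█··█·
······
t=18: ······
······
··██··
·█··█·
·█v·█·
······
t=19: ······
······
··██··
·█··█·
·<█·█·
······

1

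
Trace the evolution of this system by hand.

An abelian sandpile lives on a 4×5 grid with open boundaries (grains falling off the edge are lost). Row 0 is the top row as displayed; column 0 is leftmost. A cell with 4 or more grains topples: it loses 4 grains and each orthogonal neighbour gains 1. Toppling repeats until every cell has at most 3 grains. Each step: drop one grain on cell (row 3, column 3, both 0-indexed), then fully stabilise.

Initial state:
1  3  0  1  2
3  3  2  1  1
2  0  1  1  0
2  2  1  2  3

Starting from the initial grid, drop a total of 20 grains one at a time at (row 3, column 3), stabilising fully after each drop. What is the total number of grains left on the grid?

t=0: 1  3  0  1  2
3  3  2  1  1
2  0  1  1  0
2  2  1  2  3
t=1: 1  3  0  1  2
3  3  2  1  1
2  0  1  1  0
2  2  1  3  3
t=2: 1  3  0  1  2
3  3  2  1  1
2  0  1  2  1
2  2  2  1  0
t=3: 1  3  0  1  2
3  3  2  1  1
2  0  1  2  1
2  2  2  2  0
t=4: 1  3  0  1  2
3  3  2  1  1
2  0  1  2  1
2  2  2  3  0
t=5: 1  3  0  1  2
3  3  2  1  1
2  0  1  3  1
2  2  3  0  1
t=6: 1  3  0  1  2
3  3  2  1  1
2  0  1  3  1
2  2  3  1  1
t=7: 1  3  0  1  2
3  3  2  1  1
2  0  1  3  1
2  2  3  2  1
t=8: 1  3  0  1  2
3  3  2  1  1
2  0  1  3  1
2  2  3  3  1
t=9: 1  3  0  1  2
3  3  2  2  1
2  0  3  0  2
2  3  0  2  2
t=10: 1  3  0  1  2
3  3  2  2  1
2  0  3  0  2
2  3  0  3  2
t=11: 1  3  0  1  2
3  3  2  2  1
2  0  3  1  2
2  3  1  0  3
t=12: 1  3  0  1  2
3  3  2  2  1
2  0  3  1  2
2  3  1  1  3
t=13: 1  3  0  1  2
3  3  2  2  1
2  0  3  1  2
2  3  1  2  3
t=14: 1  3  0  1  2
3  3  2  2  1
2  0  3  1  2
2  3  1  3  3
t=15: 1  3  0  1  2
3  3  2  2  1
2  0  3  2  3
2  3  2  1  0
t=16: 1  3  0  1  2
3  3  2  2  1
2  0  3  2  3
2  3  2  2  0
t=17: 1  3  0  1  2
3  3  2  2  1
2  0  3  2  3
2  3  2  3  0
t=18: 1  3  0  1  2
3  3  2  2  1
2  0  3  3  3
2  3  3  0  1
t=19: 1  3  0  1  2
3  3  2  2  1
2  0  3  3  3
2  3  3  1  1
t=20: 1  3  0  1  2
3  3  2  2  1
2  0  3  3  3
2  3  3  2  1

40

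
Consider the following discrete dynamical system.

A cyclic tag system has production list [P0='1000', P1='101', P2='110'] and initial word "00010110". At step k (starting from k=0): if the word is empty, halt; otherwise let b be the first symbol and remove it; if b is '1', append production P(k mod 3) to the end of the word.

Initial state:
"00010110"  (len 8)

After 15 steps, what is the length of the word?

14

0) "00010110"  (len 8)
1) "0010110"  (len 7)
2) "010110"  (len 6)
3) "10110"  (len 5)
4) "01101000"  (len 8)
5) "1101000"  (len 7)
6) "101000110"  (len 9)
7) "010001101000"  (len 12)
8) "10001101000"  (len 11)
9) "0001101000110"  (len 13)
10) "001101000110"  (len 12)
11) "01101000110"  (len 11)
12) "1101000110"  (len 10)
13) "1010001101000"  (len 13)
14) "010001101000101"  (len 15)
15) "10001101000101"  (len 14)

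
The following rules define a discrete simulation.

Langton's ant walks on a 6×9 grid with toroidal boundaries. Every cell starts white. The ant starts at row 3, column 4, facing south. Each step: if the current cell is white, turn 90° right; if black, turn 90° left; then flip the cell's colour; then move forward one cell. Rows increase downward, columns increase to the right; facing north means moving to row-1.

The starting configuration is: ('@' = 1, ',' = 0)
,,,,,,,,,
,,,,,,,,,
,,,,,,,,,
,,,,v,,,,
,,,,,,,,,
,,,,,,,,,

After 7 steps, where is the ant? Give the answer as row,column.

k=0  ,,,,,,,,,
,,,,,,,,,
,,,,,,,,,
,,,,v,,,,
,,,,,,,,,
,,,,,,,,,
k=1  ,,,,,,,,,
,,,,,,,,,
,,,,,,,,,
,,,<@,,,,
,,,,,,,,,
,,,,,,,,,
k=2  ,,,,,,,,,
,,,,,,,,,
,,,^,,,,,
,,,@@,,,,
,,,,,,,,,
,,,,,,,,,
k=3  ,,,,,,,,,
,,,,,,,,,
,,,@>,,,,
,,,@@,,,,
,,,,,,,,,
,,,,,,,,,
k=4  ,,,,,,,,,
,,,,,,,,,
,,,@@,,,,
,,,@v,,,,
,,,,,,,,,
,,,,,,,,,
k=5  ,,,,,,,,,
,,,,,,,,,
,,,@@,,,,
,,,@,>,,,
,,,,,,,,,
,,,,,,,,,
k=6  ,,,,,,,,,
,,,,,,,,,
,,,@@,,,,
,,,@,@,,,
,,,,,v,,,
,,,,,,,,,
k=7  ,,,,,,,,,
,,,,,,,,,
,,,@@,,,,
,,,@,@,,,
,,,,<@,,,
,,,,,,,,,

4,4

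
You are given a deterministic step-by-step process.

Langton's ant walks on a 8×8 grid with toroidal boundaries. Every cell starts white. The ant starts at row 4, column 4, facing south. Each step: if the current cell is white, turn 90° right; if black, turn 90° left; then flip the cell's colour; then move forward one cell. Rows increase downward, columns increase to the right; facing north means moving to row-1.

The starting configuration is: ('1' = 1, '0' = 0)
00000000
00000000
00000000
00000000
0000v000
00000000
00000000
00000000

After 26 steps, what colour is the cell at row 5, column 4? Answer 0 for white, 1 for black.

1

step 0: 00000000
00000000
00000000
00000000
0000v000
00000000
00000000
00000000
step 1: 00000000
00000000
00000000
00000000
000<1000
00000000
00000000
00000000
step 2: 00000000
00000000
00000000
000^0000
00011000
00000000
00000000
00000000
step 3: 00000000
00000000
00000000
0001>000
00011000
00000000
00000000
00000000
step 4: 00000000
00000000
00000000
00011000
0001v000
00000000
00000000
00000000
step 5: 00000000
00000000
00000000
00011000
00010>00
00000000
00000000
00000000
step 6: 00000000
00000000
00000000
00011000
00010100
00000v00
00000000
00000000
step 7: 00000000
00000000
00000000
00011000
00010100
0000<100
00000000
00000000
step 8: 00000000
00000000
00000000
00011000
0001^100
00001100
00000000
00000000
step 9: 00000000
00000000
00000000
00011000
00011>00
00001100
00000000
00000000
step 10: 00000000
00000000
00000000
00011^00
00011000
00001100
00000000
00000000
step 11: 00000000
00000000
00000000
000111>0
00011000
00001100
00000000
00000000
step 12: 00000000
00000000
00000000
00011110
000110v0
00001100
00000000
00000000
step 13: 00000000
00000000
00000000
00011110
00011<10
00001100
00000000
00000000
step 14: 00000000
00000000
00000000
00011^10
00011110
00001100
00000000
00000000
step 15: 00000000
00000000
00000000
0001<010
00011110
00001100
00000000
00000000
step 16: 00000000
00000000
00000000
00010010
0001v110
00001100
00000000
00000000
step 17: 00000000
00000000
00000000
00010010
00010>10
00001100
00000000
00000000
step 18: 00000000
00000000
00000000
00010^10
00010010
00001100
00000000
00000000
step 19: 00000000
00000000
00000000
000101>0
00010010
00001100
00000000
00000000
step 20: 00000000
00000000
000000^0
00010100
00010010
00001100
00000000
00000000
step 21: 00000000
00000000
0000001>
00010100
00010010
00001100
00000000
00000000
step 22: 00000000
00000000
00000011
0001010v
00010010
00001100
00000000
00000000
step 23: 00000000
00000000
00000011
000101<1
00010010
00001100
00000000
00000000
step 24: 00000000
00000000
000000^1
00010111
00010010
00001100
00000000
00000000
step 25: 00000000
00000000
00000<01
00010111
00010010
00001100
00000000
00000000
step 26: 00000000
00000^00
00000101
00010111
00010010
00001100
00000000
00000000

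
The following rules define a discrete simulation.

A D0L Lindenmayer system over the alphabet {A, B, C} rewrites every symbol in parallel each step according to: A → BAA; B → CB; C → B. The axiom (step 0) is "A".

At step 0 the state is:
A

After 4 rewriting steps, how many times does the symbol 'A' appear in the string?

16

k=0  A
k=1  BAA
k=2  CBBAABAA
k=3  BCBCBBAABAACBBAABAA
k=4  CBBCBBCBCBBAABAACBBAABAABCBCBBAABAACBBAABAA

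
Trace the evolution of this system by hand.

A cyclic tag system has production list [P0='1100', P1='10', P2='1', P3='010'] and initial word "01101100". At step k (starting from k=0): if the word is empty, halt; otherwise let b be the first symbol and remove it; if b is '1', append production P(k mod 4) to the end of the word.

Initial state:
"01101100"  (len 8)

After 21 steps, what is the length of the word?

14

k=0  "01101100"  (len 8)
k=1  "1101100"  (len 7)
k=2  "10110010"  (len 8)
k=3  "01100101"  (len 8)
k=4  "1100101"  (len 7)
k=5  "1001011100"  (len 10)
k=6  "00101110010"  (len 11)
k=7  "0101110010"  (len 10)
k=8  "101110010"  (len 9)
k=9  "011100101100"  (len 12)
k=10  "11100101100"  (len 11)
k=11  "11001011001"  (len 11)
k=12  "1001011001010"  (len 13)
k=13  "0010110010101100"  (len 16)
k=14  "010110010101100"  (len 15)
k=15  "10110010101100"  (len 14)
k=16  "0110010101100010"  (len 16)
k=17  "110010101100010"  (len 15)
k=18  "1001010110001010"  (len 16)
k=19  "0010101100010101"  (len 16)
k=20  "010101100010101"  (len 15)
k=21  "10101100010101"  (len 14)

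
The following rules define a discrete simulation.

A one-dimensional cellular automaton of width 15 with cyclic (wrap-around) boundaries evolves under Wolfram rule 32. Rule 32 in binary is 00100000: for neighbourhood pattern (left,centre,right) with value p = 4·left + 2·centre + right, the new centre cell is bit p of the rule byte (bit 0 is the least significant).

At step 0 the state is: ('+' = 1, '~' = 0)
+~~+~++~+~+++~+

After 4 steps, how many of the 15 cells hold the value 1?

0

[0] +~~+~++~+~+++~+
[1] ~~~~+~~+~+~~~+~
[2] ~~~~~~~~+~~~~~~
[3] ~~~~~~~~~~~~~~~
[4] ~~~~~~~~~~~~~~~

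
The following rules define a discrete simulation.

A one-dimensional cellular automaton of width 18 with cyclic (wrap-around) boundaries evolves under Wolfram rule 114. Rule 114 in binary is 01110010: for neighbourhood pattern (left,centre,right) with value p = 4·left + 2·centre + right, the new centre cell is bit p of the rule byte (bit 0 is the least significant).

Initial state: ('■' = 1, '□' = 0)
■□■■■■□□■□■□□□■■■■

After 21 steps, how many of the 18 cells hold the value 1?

11

0) ■□■■■■□□■□■□□□■■■■
1) ■■□□□■■■□■□■□■□□□□
2) □■■□■□□■■□■□■□■□□■
3) ■□■■□■■□■■□■□■□■■□
4) □■□■■□■■□■■□■□■□■■
5) ■□■□■■□■■□■■□■□■□■
6) ■■□■□■■□■■□■■□■□■□
7) □■■□■□■■□■■□■■□■□■
8) ■□■■□■□■■□■■□■■□■□
9) □■□■■□■□■■□■■□■■□■
10) ■□■□■■□■□■■□■■□■■□
11) □■□■□■■□■□■■□■■□■■
12) ■□■□■□■■□■□■■□■■□■
13) ■■□■□■□■■□■□■■□■■□
14) □■■□■□■□■■□■□■■□■■
15) ■□■■□■□■□■■□■□■■□■
16) ■■□■■□■□■□■■□■□■■□
17) □■■□■■□■□■□■■□■□■■
18) ■□■■□■■□■□■□■■□■□■
19) ■■□■■□■■□■□■□■■□■□
20) □■■□■■□■■□■□■□■■□■
21) ■□■■□■■□■■□■□■□■■□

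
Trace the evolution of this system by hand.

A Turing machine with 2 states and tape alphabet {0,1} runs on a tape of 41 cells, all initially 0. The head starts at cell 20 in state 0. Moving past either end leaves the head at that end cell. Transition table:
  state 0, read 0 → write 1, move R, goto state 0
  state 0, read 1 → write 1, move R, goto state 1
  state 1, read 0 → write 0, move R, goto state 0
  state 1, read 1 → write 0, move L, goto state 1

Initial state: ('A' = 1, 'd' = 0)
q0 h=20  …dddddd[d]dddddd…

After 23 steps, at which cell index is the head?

t=0: q0 h=20  …dddddd[d]dddddd…
t=1: q0 h=21  …dddddA[d]dddddd…
t=2: q0 h=22  …ddddAA[d]dddddd…
t=3: q0 h=23  …dddAAA[d]dddddd…
t=4: q0 h=24  …ddAAAA[d]dddddd…
t=5: q0 h=25  …dAAAAA[d]dddddd…
t=6: q0 h=26  …AAAAAA[d]dddddd…
t=7: q0 h=27  …AAAAAA[d]dddddd…
t=8: q0 h=28  …AAAAAA[d]dddddd…
t=9: q0 h=29  …AAAAAA[d]dddddd…
t=10: q0 h=30  …AAAAAA[d]dddddd…
t=11: q0 h=31  …AAAAAA[d]dddddd…
t=12: q0 h=32  …AAAAAA[d]dddddd…
t=13: q0 h=33  …AAAAAA[d]dddddd…
t=14: q0 h=34  …AAAAAA[d]dddddd|
t=15: q0 h=35  …AAAAAA[d]ddddd|
t=16: q0 h=36  …AAAAAA[d]dddd|
t=17: q0 h=37  …AAAAAA[d]ddd|
t=18: q0 h=38  …AAAAAA[d]dd|
t=19: q0 h=39  …AAAAAA[d]d|
t=20: q0 h=40  …AAAAAA[d]|
t=21: q0 h=40  …AAAAAA[A]|
t=22: q1 h=40  …AAAAAA[A]|
t=23: q1 h=39  …AAAAAA[A]d|

39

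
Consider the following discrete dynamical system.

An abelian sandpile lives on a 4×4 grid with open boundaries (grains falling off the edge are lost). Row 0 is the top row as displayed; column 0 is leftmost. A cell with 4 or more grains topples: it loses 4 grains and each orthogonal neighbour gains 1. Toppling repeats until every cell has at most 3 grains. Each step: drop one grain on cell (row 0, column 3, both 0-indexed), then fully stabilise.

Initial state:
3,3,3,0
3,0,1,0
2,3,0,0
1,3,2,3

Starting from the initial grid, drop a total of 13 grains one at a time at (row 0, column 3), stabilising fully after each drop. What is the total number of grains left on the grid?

29

step 0: 3,3,3,0
3,0,1,0
2,3,0,0
1,3,2,3
step 1: 3,3,3,1
3,0,1,0
2,3,0,0
1,3,2,3
step 2: 3,3,3,2
3,0,1,0
2,3,0,0
1,3,2,3
step 3: 3,3,3,3
3,0,1,0
2,3,0,0
1,3,2,3
step 4: 1,1,1,1
0,2,2,1
3,3,0,0
1,3,2,3
step 5: 1,1,1,2
0,2,2,1
3,3,0,0
1,3,2,3
step 6: 1,1,1,3
0,2,2,1
3,3,0,0
1,3,2,3
step 7: 1,1,2,0
0,2,2,2
3,3,0,0
1,3,2,3
step 8: 1,1,2,1
0,2,2,2
3,3,0,0
1,3,2,3
step 9: 1,1,2,2
0,2,2,2
3,3,0,0
1,3,2,3
step 10: 1,1,2,3
0,2,2,2
3,3,0,0
1,3,2,3
step 11: 1,1,3,0
0,2,2,3
3,3,0,0
1,3,2,3
step 12: 1,1,3,1
0,2,2,3
3,3,0,0
1,3,2,3
step 13: 1,1,3,2
0,2,2,3
3,3,0,0
1,3,2,3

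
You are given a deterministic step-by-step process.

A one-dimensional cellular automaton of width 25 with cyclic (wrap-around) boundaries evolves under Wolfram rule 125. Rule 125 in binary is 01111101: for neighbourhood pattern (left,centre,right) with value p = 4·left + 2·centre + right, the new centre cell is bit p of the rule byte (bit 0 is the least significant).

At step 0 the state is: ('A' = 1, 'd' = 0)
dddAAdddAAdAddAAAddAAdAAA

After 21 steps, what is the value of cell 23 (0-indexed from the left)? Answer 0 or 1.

1

k=0  dddAAdddAAdAddAAAddAAdAAA
k=1  AAdAAAAdAAAAAdAdAAdAAAAdA
k=2  dAAAddAAAdddAAAAAAAAddAAA
k=3  AAdAAdAdAAAdAddddddAAdAdA
k=4  dAAAAAAAAdAAAAAAAAdAAAAAA
k=5  AAddddddAAAddddddAAAddddA
k=6  dAAAAAAdAdAAAAAAdAdAAAAdA
k=7  AAddddAAAAAddddAAAAAddAAA
k=8  dAAAAdAdddAAAAdAdddAAdAdd
k=9  dAddAAAAAdAddAAAAAdAAAAAA
k=10  AAAdAdddAAAAdAdddAAAddddA
k=11  ddAAAAAdAddAAAAAdAdAAAAdA
k=12  AdAdddAAAAdAdddAAAAAddAAA
k=13  AAAAAdAddAAAAAdAdddAAdAdd
k=14  AdddAAAAdAdddAAAAAdAAAAAd
k=15  AAAdAddAAAAAdAdddAAAdddAA
k=16  ddAAAAdAdddAAAAAdAdAAAdAd
k=17  AdAddAAAAAdAdddAAAAAdAAAA
k=18  AAAAdAdddAAAAAdAdddAAAddd
k=19  AddAAAAAdAdddAAAAAdAdAAAd
k=20  AAdAdddAAAAAdAdddAAAAAdAA
k=21  dAAAAAdAdddAAAAAdAdddAAAd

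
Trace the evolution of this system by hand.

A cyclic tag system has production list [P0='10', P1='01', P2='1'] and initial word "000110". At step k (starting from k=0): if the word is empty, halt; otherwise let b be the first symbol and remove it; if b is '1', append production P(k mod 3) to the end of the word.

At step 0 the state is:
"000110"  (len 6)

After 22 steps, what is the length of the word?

4

k=0  "000110"  (len 6)
k=1  "00110"  (len 5)
k=2  "0110"  (len 4)
k=3  "110"  (len 3)
k=4  "1010"  (len 4)
k=5  "01001"  (len 5)
k=6  "1001"  (len 4)
k=7  "00110"  (len 5)
k=8  "0110"  (len 4)
k=9  "110"  (len 3)
k=10  "1010"  (len 4)
k=11  "01001"  (len 5)
k=12  "1001"  (len 4)
k=13  "00110"  (len 5)
k=14  "0110"  (len 4)
k=15  "110"  (len 3)
k=16  "1010"  (len 4)
k=17  "01001"  (len 5)
k=18  "1001"  (len 4)
k=19  "00110"  (len 5)
k=20  "0110"  (len 4)
k=21  "110"  (len 3)
k=22  "1010"  (len 4)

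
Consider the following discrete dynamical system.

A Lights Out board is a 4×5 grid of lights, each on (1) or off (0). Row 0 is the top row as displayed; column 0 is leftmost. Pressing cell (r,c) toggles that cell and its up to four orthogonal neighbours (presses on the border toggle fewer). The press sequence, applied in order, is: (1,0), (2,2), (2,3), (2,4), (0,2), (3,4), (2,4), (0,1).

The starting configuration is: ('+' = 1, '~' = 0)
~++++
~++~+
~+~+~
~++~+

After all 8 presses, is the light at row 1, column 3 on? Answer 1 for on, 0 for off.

0) ~++++
~++~+
~+~+~
~++~+
1) +++++
+~+~+
++~+~
~++~+
2) +++++
+~~~+
+~+~~
~+~~+
3) +++++
+~~++
+~~++
~+~++
4) +++++
+~~+~
+~~~~
~+~+~
5) +~~~+
+~++~
+~~~~
~+~+~
6) +~~~+
+~++~
+~~~+
~+~~+
7) +~~~+
+~+++
+~~+~
~+~~~
8) ~++~+
+++++
+~~+~
~+~~~

1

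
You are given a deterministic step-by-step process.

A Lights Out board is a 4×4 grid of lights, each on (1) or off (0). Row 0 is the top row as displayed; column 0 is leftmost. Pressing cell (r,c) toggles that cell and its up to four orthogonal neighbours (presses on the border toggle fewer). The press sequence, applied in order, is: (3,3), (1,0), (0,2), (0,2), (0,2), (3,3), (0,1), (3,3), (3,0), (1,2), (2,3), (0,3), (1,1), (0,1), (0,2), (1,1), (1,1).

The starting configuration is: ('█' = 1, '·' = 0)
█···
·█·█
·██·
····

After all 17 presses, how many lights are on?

[0] █···
·█·█
·██·
····
[1] █···
·█·█
·███
··██
[2] ····
█··█
████
··██
[3] ·███
█·██
████
··██
[4] ····
█··█
████
··██
[5] ·███
█·██
████
··██
[6] ·███
█·██
███·
····
[7] █··█
████
███·
····
[8] █··█
████
████
··██
[9] █··█
████
·███
████
[10] █·██
█···
·█·█
████
[11] █·██
█··█
·██·
███·
[12] █···
█···
·██·
███·
[13] ██··
·██·
··█·
███·
[14] ··█·
··█·
··█·
███·
[15] ·█·█
····
··█·
███·
[16] ···█
███·
·██·
███·
[17] ·█·█
····
··█·
███·

6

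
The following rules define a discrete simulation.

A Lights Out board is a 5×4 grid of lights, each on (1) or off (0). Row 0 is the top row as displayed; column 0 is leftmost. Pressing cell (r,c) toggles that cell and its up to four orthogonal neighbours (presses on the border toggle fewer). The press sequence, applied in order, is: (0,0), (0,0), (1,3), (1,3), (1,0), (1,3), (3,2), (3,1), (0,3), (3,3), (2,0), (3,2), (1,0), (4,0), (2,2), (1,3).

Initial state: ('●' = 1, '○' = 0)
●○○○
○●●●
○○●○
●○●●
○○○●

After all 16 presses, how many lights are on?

9

t=0: ●○○○
○●●●
○○●○
●○●●
○○○●
t=1: ○●○○
●●●●
○○●○
●○●●
○○○●
t=2: ●○○○
○●●●
○○●○
●○●●
○○○●
t=3: ●○○●
○●○○
○○●●
●○●●
○○○●
t=4: ●○○○
○●●●
○○●○
●○●●
○○○●
t=5: ○○○○
●○●●
●○●○
●○●●
○○○●
t=6: ○○○●
●○○○
●○●●
●○●●
○○○●
t=7: ○○○●
●○○○
●○○●
●●○○
○○●●
t=8: ○○○●
●○○○
●●○●
○○●○
○●●●
t=9: ○○●○
●○○●
●●○●
○○●○
○●●●
t=10: ○○●○
●○○●
●●○○
○○○●
○●●○
t=11: ○○●○
○○○●
○○○○
●○○●
○●●○
t=12: ○○●○
○○○●
○○●○
●●●○
○●○○
t=13: ●○●○
●●○●
●○●○
●●●○
○●○○
t=14: ●○●○
●●○●
●○●○
○●●○
●○○○
t=15: ●○●○
●●●●
●●○●
○●○○
●○○○
t=16: ●○●●
●●○○
●●○○
○●○○
●○○○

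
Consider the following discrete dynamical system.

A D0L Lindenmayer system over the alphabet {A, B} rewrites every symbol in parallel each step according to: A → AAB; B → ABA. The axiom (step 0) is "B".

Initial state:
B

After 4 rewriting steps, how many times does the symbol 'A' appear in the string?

54

k=0  B
k=1  ABA
k=2  AABABAAAB
k=3  AABAABABAAABABAAABAABAABABA
k=4  AABAABABAAABAABABAAABABAAABAABAABABAAABABAAABAABAABABAAABAABABAAABAABABAAABABAAAB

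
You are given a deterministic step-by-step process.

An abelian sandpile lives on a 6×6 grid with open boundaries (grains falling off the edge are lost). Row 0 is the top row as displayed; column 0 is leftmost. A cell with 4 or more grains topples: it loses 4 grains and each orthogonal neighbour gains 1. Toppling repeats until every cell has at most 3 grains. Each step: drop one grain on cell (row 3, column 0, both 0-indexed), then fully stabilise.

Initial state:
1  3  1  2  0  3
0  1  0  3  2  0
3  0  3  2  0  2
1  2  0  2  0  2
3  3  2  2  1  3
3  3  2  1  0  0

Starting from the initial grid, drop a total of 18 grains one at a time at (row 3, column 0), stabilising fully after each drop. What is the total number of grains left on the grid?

t=0: 1  3  1  2  0  3
0  1  0  3  2  0
3  0  3  2  0  2
1  2  0  2  0  2
3  3  2  2  1  3
3  3  2  1  0  0
t=1: 1  3  1  2  0  3
0  1  0  3  2  0
3  0  3  2  0  2
2  2  0  2  0  2
3  3  2  2  1  3
3  3  2  1  0  0
t=2: 1  3  1  2  0  3
0  1  0  3  2  0
3  0  3  2  0  2
3  2  0  2  0  2
3  3  2  2  1  3
3  3  2  1  0  0
t=3: 1  3  1  2  0  3
1  1  0  3  2  0
0  2  3  2  0  2
3  0  1  2  0  2
2  2  3  2  1  3
1  1  3  1  0  0
t=4: 1  3  1  2  0  3
1  1  0  3  2  0
1  2  3  2  0  2
0  1  1  2  0  2
3  2  3  2  1  3
1  1  3  1  0  0
t=5: 1  3  1  2  0  3
1  1  0  3  2  0
1  2  3  2  0  2
1  1  1  2  0  2
3  2  3  2  1  3
1  1  3  1  0  0
t=6: 1  3  1  2  0  3
1  1  0  3  2  0
1  2  3  2  0  2
2  1  1  2  0  2
3  2  3  2  1  3
1  1  3  1  0  0
t=7: 1  3  1  2  0  3
1  1  0  3  2  0
1  2  3  2  0  2
3  1  1  2  0  2
3  2  3  2  1  3
1  1  3  1  0  0
t=8: 1  3  1  2  0  3
1  1  0  3  2  0
2  2  3  2  0  2
1  2  1  2  0  2
0  3  3  2  1  3
2  1  3  1  0  0
t=9: 1  3  1  2  0  3
1  1  0  3  2  0
2  2  3  2  0  2
2  2  1  2  0  2
0  3  3  2  1  3
2  1  3  1  0  0
t=10: 1  3  1  2  0  3
1  1  0  3  2  0
2  2  3  2  0  2
3  2  1  2  0  2
0  3  3  2  1  3
2  1  3  1  0  0
t=11: 1  3  1  2  0  3
1  1  0  3  2  0
3  2  3  2  0  2
0  3  1  2  0  2
1  3  3  2  1  3
2  1  3  1  0  0
t=12: 1  3  1  2  0  3
1  1  0  3  2  0
3  2  3  2  0  2
1  3  1  2  0  2
1  3  3  2  1  3
2  1  3  1  0  0
t=13: 1  3  1  2  0  3
1  1  0  3  2  0
3  2  3  2  0  2
2  3  1  2  0  2
1  3  3  2  1  3
2  1  3  1  0  0
t=14: 1  3  1  2  0  3
1  1  0  3  2  0
3  2  3  2  0  2
3  3  1  2  0  2
1  3  3  2  1  3
2  1  3  1  0  0
t=15: 1  3  1  2  0  3
2  2  1  3  2  0
1  1  1  3  0  2
2  3  0  3  0  2
3  1  2  3  1  3
2  3  0  2  0  0
t=16: 1  3  1  2  0  3
2  2  1  3  2  0
1  1  1  3  0  2
3  3  0  3  0  2
3  1  2  3  1  3
2  3  0  2  0  0
t=17: 1  3  1  2  0  3
2  2  1  3  2  0
2  2  1  3  0  2
2  0  1  3  0  2
0  3  2  3  1  3
3  3  0  2  0  0
t=18: 1  3  1  2  0  3
2  2  1  3  2  0
2  2  1  3  0  2
3  0  1  3  0  2
0  3  2  3  1  3
3  3  0  2  0  0

59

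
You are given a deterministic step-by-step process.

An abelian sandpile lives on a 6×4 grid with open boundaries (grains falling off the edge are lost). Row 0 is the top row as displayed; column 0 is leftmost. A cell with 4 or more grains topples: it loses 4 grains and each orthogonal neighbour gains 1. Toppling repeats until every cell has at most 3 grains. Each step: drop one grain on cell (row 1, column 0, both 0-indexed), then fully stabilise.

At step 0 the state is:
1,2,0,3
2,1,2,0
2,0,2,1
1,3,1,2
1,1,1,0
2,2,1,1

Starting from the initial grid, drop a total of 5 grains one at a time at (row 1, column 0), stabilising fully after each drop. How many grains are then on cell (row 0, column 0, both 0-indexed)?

2

0) 1,2,0,3
2,1,2,0
2,0,2,1
1,3,1,2
1,1,1,0
2,2,1,1
1) 1,2,0,3
3,1,2,0
2,0,2,1
1,3,1,2
1,1,1,0
2,2,1,1
2) 2,2,0,3
0,2,2,0
3,0,2,1
1,3,1,2
1,1,1,0
2,2,1,1
3) 2,2,0,3
1,2,2,0
3,0,2,1
1,3,1,2
1,1,1,0
2,2,1,1
4) 2,2,0,3
2,2,2,0
3,0,2,1
1,3,1,2
1,1,1,0
2,2,1,1
5) 2,2,0,3
3,2,2,0
3,0,2,1
1,3,1,2
1,1,1,0
2,2,1,1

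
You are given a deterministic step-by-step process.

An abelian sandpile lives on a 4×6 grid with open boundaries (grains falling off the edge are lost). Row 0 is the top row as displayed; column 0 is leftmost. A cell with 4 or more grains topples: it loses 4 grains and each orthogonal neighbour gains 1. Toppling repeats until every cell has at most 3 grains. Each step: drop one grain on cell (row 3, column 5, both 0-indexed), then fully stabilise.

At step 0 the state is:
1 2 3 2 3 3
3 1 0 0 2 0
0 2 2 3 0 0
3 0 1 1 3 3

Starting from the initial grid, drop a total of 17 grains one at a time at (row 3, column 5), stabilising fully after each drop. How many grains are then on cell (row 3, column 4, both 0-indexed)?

0

step 0: 1 2 3 2 3 3
3 1 0 0 2 0
0 2 2 3 0 0
3 0 1 1 3 3
step 1: 1 2 3 2 3 3
3 1 0 0 2 0
0 2 2 3 1 1
3 0 1 2 0 1
step 2: 1 2 3 2 3 3
3 1 0 0 2 0
0 2 2 3 1 1
3 0 1 2 0 2
step 3: 1 2 3 2 3 3
3 1 0 0 2 0
0 2 2 3 1 1
3 0 1 2 0 3
step 4: 1 2 3 2 3 3
3 1 0 0 2 0
0 2 2 3 1 2
3 0 1 2 1 0
step 5: 1 2 3 2 3 3
3 1 0 0 2 0
0 2 2 3 1 2
3 0 1 2 1 1
step 6: 1 2 3 2 3 3
3 1 0 0 2 0
0 2 2 3 1 2
3 0 1 2 1 2
step 7: 1 2 3 2 3 3
3 1 0 0 2 0
0 2 2 3 1 2
3 0 1 2 1 3
step 8: 1 2 3 2 3 3
3 1 0 0 2 0
0 2 2 3 1 3
3 0 1 2 2 0
step 9: 1 2 3 2 3 3
3 1 0 0 2 0
0 2 2 3 1 3
3 0 1 2 2 1
step 10: 1 2 3 2 3 3
3 1 0 0 2 0
0 2 2 3 1 3
3 0 1 2 2 2
step 11: 1 2 3 2 3 3
3 1 0 0 2 0
0 2 2 3 1 3
3 0 1 2 2 3
step 12: 1 2 3 2 3 3
3 1 0 0 2 1
0 2 2 3 2 0
3 0 1 2 3 1
step 13: 1 2 3 2 3 3
3 1 0 0 2 1
0 2 2 3 2 0
3 0 1 2 3 2
step 14: 1 2 3 2 3 3
3 1 0 0 2 1
0 2 2 3 2 0
3 0 1 2 3 3
step 15: 1 2 3 2 3 3
3 1 0 0 2 1
0 2 2 3 3 1
3 0 1 3 0 1
step 16: 1 2 3 2 3 3
3 1 0 0 2 1
0 2 2 3 3 1
3 0 1 3 0 2
step 17: 1 2 3 2 3 3
3 1 0 0 2 1
0 2 2 3 3 1
3 0 1 3 0 3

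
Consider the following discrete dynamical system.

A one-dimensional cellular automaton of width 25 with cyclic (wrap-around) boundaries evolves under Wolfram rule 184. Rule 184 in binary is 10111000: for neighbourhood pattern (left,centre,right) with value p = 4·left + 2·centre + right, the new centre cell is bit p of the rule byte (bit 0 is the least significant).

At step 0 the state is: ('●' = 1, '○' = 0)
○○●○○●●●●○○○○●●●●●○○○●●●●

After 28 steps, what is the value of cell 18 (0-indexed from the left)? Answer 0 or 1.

step 0: ○○●○○●●●●○○○○●●●●●○○○●●●●
step 1: ●○○●○●●●○●○○○●●●●○●○○●●●○
step 2: ○●○○●●●○●○●○○●●●○●○●○●●○●
step 3: ●○●○●●○●○●○●○●●○●○●○●●○●○
step 4: ○●○●●○●○●○●○●●○●○●○●●○●○●
step 5: ●○●●○●○●○●○●●○●○●○●●○●○●○
step 6: ○●●○●○●○●○●●○●○●○●●○●○●○●
step 7: ●●○●○●○●○●●○●○●○●●○●○●○●○
step 8: ●○●○●○●○●●○●○●○●●○●○●○●○●
step 9: ○●○●○●○●●○●○●○●●○●○●○●○●●
step 10: ●○●○●○●●○●○●○●●○●○●○●○●●○
step 11: ○●○●○●●○●○●○●●○●○●○●○●●○●
step 12: ●○●○●●○●○●○●●○●○●○●○●●○●○
step 13: ○●○●●○●○●○●●○●○●○●○●●○●○●
step 14: ●○●●○●○●○●●○●○●○●○●●○●○●○
step 15: ○●●○●○●○●●○●○●○●○●●○●○●○●
step 16: ●●○●○●○●●○●○●○●○●●○●○●○●○
step 17: ●○●○●○●●○●○●○●○●●○●○●○●○●
step 18: ○●○●○●●○●○●○●○●●○●○●○●○●●
step 19: ●○●○●●○●○●○●○●●○●○●○●○●●○
step 20: ○●○●●○●○●○●○●●○●○●○●○●●○●
step 21: ●○●●○●○●○●○●●○●○●○●○●●○●○
step 22: ○●●○●○●○●○●●○●○●○●○●●○●○●
step 23: ●●○●○●○●○●●○●○●○●○●●○●○●○
step 24: ●○●○●○●○●●○●○●○●○●●○●○●○●
step 25: ○●○●○●○●●○●○●○●○●●○●○●○●●
step 26: ●○●○●○●●○●○●○●○●●○●○●○●●○
step 27: ○●○●○●●○●○●○●○●●○●○●○●●○●
step 28: ●○●○●●○●○●○●○●●○●○●○●●○●○

1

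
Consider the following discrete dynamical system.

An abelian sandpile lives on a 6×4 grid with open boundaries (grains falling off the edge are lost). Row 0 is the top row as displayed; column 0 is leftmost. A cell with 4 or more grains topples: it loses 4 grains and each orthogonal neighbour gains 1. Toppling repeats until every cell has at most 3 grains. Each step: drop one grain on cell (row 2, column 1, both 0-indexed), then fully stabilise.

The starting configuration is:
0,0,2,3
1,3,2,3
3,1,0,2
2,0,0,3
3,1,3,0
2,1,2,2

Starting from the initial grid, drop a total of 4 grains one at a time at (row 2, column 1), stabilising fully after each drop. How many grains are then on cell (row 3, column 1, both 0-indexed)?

1

0) 0,0,2,3
1,3,2,3
3,1,0,2
2,0,0,3
3,1,3,0
2,1,2,2
1) 0,0,2,3
1,3,2,3
3,2,0,2
2,0,0,3
3,1,3,0
2,1,2,2
2) 0,0,2,3
1,3,2,3
3,3,0,2
2,0,0,3
3,1,3,0
2,1,2,2
3) 0,1,2,3
3,0,3,3
0,2,1,2
3,1,0,3
3,1,3,0
2,1,2,2
4) 0,1,2,3
3,0,3,3
0,3,1,2
3,1,0,3
3,1,3,0
2,1,2,2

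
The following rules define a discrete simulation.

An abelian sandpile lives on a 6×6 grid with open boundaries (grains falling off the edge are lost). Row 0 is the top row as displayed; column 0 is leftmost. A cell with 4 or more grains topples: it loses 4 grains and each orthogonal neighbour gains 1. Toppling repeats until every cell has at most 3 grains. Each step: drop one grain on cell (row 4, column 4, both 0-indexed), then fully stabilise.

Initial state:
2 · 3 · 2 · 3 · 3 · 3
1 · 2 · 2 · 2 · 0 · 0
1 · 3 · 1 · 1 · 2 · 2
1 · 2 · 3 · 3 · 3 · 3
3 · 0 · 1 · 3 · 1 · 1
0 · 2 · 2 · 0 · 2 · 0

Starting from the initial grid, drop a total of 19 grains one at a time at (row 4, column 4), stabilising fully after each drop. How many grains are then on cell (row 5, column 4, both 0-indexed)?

k=0  2 · 3 · 2 · 3 · 3 · 3
1 · 2 · 2 · 2 · 0 · 0
1 · 3 · 1 · 1 · 2 · 2
1 · 2 · 3 · 3 · 3 · 3
3 · 0 · 1 · 3 · 1 · 1
0 · 2 · 2 · 0 · 2 · 0
k=1  2 · 3 · 2 · 3 · 3 · 3
1 · 2 · 2 · 2 · 0 · 0
1 · 3 · 1 · 1 · 2 · 2
1 · 2 · 3 · 3 · 3 · 3
3 · 0 · 1 · 3 · 2 · 1
0 · 2 · 2 · 0 · 2 · 0
k=2  2 · 3 · 2 · 3 · 3 · 3
1 · 2 · 2 · 2 · 0 · 0
1 · 3 · 1 · 1 · 2 · 2
1 · 2 · 3 · 3 · 3 · 3
3 · 0 · 1 · 3 · 3 · 1
0 · 2 · 2 · 0 · 2 · 0
k=3  2 · 3 · 2 · 3 · 3 · 3
1 · 2 · 2 · 2 · 0 · 0
1 · 3 · 2 · 2 · 3 · 3
1 · 3 · 0 · 2 · 2 · 0
3 · 0 · 3 · 1 · 2 · 3
0 · 2 · 2 · 1 · 3 · 0
k=4  2 · 3 · 2 · 3 · 3 · 3
1 · 2 · 2 · 2 · 0 · 0
1 · 3 · 2 · 2 · 3 · 3
1 · 3 · 0 · 2 · 2 · 0
3 · 0 · 3 · 1 · 3 · 3
0 · 2 · 2 · 1 · 3 · 0
k=5  2 · 3 · 2 · 3 · 3 · 3
1 · 2 · 2 · 2 · 0 · 0
1 · 3 · 2 · 2 · 3 · 3
1 · 3 · 0 · 2 · 3 · 1
3 · 0 · 3 · 2 · 2 · 0
0 · 2 · 2 · 2 · 0 · 2
k=6  2 · 3 · 2 · 3 · 3 · 3
1 · 2 · 2 · 2 · 0 · 0
1 · 3 · 2 · 2 · 3 · 3
1 · 3 · 0 · 2 · 3 · 1
3 · 0 · 3 · 2 · 3 · 0
0 · 2 · 2 · 2 · 0 · 2
k=7  2 · 3 · 2 · 3 · 3 · 3
1 · 2 · 2 · 2 · 1 · 1
1 · 3 · 2 · 3 · 1 · 0
1 · 3 · 0 · 3 · 1 · 3
3 · 0 · 3 · 3 · 1 · 1
0 · 2 · 2 · 2 · 1 · 2
k=8  2 · 3 · 2 · 3 · 3 · 3
1 · 2 · 2 · 2 · 1 · 1
1 · 3 · 2 · 3 · 1 · 0
1 · 3 · 0 · 3 · 1 · 3
3 · 0 · 3 · 3 · 2 · 1
0 · 2 · 2 · 2 · 1 · 2
k=9  2 · 3 · 2 · 3 · 3 · 3
1 · 2 · 2 · 2 · 1 · 1
1 · 3 · 2 · 3 · 1 · 0
1 · 3 · 0 · 3 · 1 · 3
3 · 0 · 3 · 3 · 3 · 1
0 · 2 · 2 · 2 · 1 · 2
k=10  2 · 3 · 2 · 3 · 3 · 3
1 · 2 · 2 · 3 · 1 · 1
1 · 3 · 3 · 0 · 2 · 0
1 · 3 · 2 · 1 · 3 · 3
3 · 1 · 0 · 2 · 1 · 2
0 · 2 · 3 · 3 · 2 · 2
k=11  2 · 3 · 2 · 3 · 3 · 3
1 · 2 · 2 · 3 · 1 · 1
1 · 3 · 3 · 0 · 2 · 0
1 · 3 · 2 · 1 · 3 · 3
3 · 1 · 0 · 2 · 2 · 2
0 · 2 · 3 · 3 · 2 · 2
k=12  2 · 3 · 2 · 3 · 3 · 3
1 · 2 · 2 · 3 · 1 · 1
1 · 3 · 3 · 0 · 2 · 0
1 · 3 · 2 · 1 · 3 · 3
3 · 1 · 0 · 2 · 3 · 2
0 · 2 · 3 · 3 · 2 · 2
k=13  2 · 3 · 2 · 3 · 3 · 3
1 · 2 · 2 · 3 · 1 · 1
1 · 3 · 3 · 0 · 3 · 1
1 · 3 · 2 · 2 · 1 · 1
3 · 1 · 0 · 3 · 2 · 0
0 · 2 · 3 · 3 · 3 · 3
k=14  2 · 3 · 2 · 3 · 3 · 3
1 · 2 · 2 · 3 · 1 · 1
1 · 3 · 3 · 0 · 3 · 1
1 · 3 · 2 · 2 · 1 · 1
3 · 1 · 0 · 3 · 3 · 0
0 · 2 · 3 · 3 · 3 · 3
k=15  2 · 3 · 2 · 3 · 3 · 3
1 · 2 · 2 · 3 · 1 · 1
1 · 3 · 3 · 0 · 3 · 1
1 · 3 · 2 · 3 · 2 · 1
3 · 1 · 2 · 1 · 2 · 2
0 · 3 · 0 · 2 · 2 · 0
k=16  2 · 3 · 2 · 3 · 3 · 3
1 · 2 · 2 · 3 · 1 · 1
1 · 3 · 3 · 0 · 3 · 1
1 · 3 · 2 · 3 · 2 · 1
3 · 1 · 2 · 1 · 3 · 2
0 · 3 · 0 · 2 · 2 · 0
k=17  2 · 3 · 2 · 3 · 3 · 3
1 · 2 · 2 · 3 · 1 · 1
1 · 3 · 3 · 0 · 3 · 1
1 · 3 · 2 · 3 · 3 · 1
3 · 1 · 2 · 2 · 0 · 3
0 · 3 · 0 · 2 · 3 · 0
k=18  2 · 3 · 2 · 3 · 3 · 3
1 · 2 · 2 · 3 · 1 · 1
1 · 3 · 3 · 0 · 3 · 1
1 · 3 · 2 · 3 · 3 · 1
3 · 1 · 2 · 2 · 1 · 3
0 · 3 · 0 · 2 · 3 · 0
k=19  2 · 3 · 2 · 3 · 3 · 3
1 · 2 · 2 · 3 · 1 · 1
1 · 3 · 3 · 0 · 3 · 1
1 · 3 · 2 · 3 · 3 · 1
3 · 1 · 2 · 2 · 2 · 3
0 · 3 · 0 · 2 · 3 · 0

3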